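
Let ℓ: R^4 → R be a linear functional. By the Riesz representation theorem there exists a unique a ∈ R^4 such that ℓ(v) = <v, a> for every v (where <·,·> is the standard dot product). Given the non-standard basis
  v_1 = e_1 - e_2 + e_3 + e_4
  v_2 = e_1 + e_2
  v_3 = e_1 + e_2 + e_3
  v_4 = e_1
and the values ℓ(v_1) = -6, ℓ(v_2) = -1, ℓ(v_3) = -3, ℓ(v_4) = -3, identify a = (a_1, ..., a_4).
a = (-3, 2, -2, 1)

Write a = (a_1, ..., a_4) in the standard basis. For each basis vector v_i, ℓ(v_i) = <v_i, a> is a linear equation in the a_j's. Collect the n equations into a matrix system V a = ℓ, where row i of V is v_i (expressed in the standard basis). Since V is invertible (lower-triangular with 1s on the diagonal, up to permutation), solve by back-substitution:
  V =
[[1, -1, 1, 1],
 [1, 1, 0, 0],
 [1, 1, 1, 0],
 [1, 0, 0, 0]]
  V a = (-6, -1, -3, -3)
Solving gives a = (-3, 2, -2, 1).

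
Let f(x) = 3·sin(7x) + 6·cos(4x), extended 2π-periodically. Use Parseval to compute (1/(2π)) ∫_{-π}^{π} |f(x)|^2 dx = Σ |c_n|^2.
Σ |c_n|^2 = 45/2

Expand |f|^2 and use orthogonality of {sin(nx), cos(mx)} on [-π, π]:
  ∫_{-π}^{π} sin(nx)^2 dx = π, ∫ cos(mx)^2 dx = π, and cross terms integrate to 0.
So ∫_{-π}^{π} f(x)^2 dx = 3^2 · π + 6^2 · π = (9 + 36)π.
Divide by 2π: (9 + 36)/2 = 45/2.
By Parseval, this equals Σ |c_n|^2.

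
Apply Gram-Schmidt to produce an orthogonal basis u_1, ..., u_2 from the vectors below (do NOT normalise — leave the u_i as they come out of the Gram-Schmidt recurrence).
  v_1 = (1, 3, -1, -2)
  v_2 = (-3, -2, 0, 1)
Orthogonal basis:
  u_1 = (1, 3, -1, -2)
  u_2 = (-34/15, 1/5, -11/15, -7/15)

Apply the Gram-Schmidt recurrence
  u_1 = v_1
  u_i = v_i − Σ_{j<i} ((v_i · u_j) / (u_j · u_j)) · u_j.

Step by step this gives:
  u_1 = (1, 3, -1, -2)
  u_2 = (-34/15, 1/5, -11/15, -7/15)

Orthogonality check:
  u_2 · u_1 = 0 (should be 0)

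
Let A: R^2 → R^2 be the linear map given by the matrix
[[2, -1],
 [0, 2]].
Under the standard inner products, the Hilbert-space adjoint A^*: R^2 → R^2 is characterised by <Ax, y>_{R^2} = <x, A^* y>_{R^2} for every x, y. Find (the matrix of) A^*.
A^* = A^T =
[[2, 0],
 [-1, 2]]

For real matrices with standard dot products, the defining identity <Ax, y> = <x, A^* y> gives (Ax)^T y = x^T (A^*) y, i.e. x^T A^T y = x^T (A^*) y. Since this holds for all x, y, we must have A^* = A^T. Therefore
A^* =
[[2, 0],
 [-1, 2]].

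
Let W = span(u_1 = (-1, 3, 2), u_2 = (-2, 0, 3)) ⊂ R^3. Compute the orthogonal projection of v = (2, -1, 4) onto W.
proj_W(v) = (-151/118, -75/118, 107/59)

Set up U = [u_1 | ... | u_2] ∈ R^(3×2). The projector onto W = col(U) is P = U (U^T U)^(-1) U^T.
Compute U^T U =
  [14, 8]
  [8, 13],
and U^T v = (3, 8).
Solve U^T U · c = U^T v for the coefficients: c = (-25/118, 44/59). The projection is proj_W(v) = U c.
Check: (v - proj_W(v)) · u_1 = 0  (should be 0).
Check: (v - proj_W(v)) · u_2 = 0  (should be 0).
Result: proj_W(v) = (-151/118, -75/118, 107/59).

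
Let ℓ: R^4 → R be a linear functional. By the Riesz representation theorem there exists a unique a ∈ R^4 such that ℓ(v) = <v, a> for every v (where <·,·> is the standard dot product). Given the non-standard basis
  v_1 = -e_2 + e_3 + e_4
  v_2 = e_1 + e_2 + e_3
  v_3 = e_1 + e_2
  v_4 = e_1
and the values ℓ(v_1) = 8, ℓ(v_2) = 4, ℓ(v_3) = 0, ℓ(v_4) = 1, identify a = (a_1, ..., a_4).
a = (1, -1, 4, 3)

Write a = (a_1, ..., a_4) in the standard basis. For each basis vector v_i, ℓ(v_i) = <v_i, a> is a linear equation in the a_j's. Collect the n equations into a matrix system V a = ℓ, where row i of V is v_i (expressed in the standard basis). Since V is invertible (lower-triangular with 1s on the diagonal, up to permutation), solve by back-substitution:
  V =
[[0, -1, 1, 1],
 [1, 1, 1, 0],
 [1, 1, 0, 0],
 [1, 0, 0, 0]]
  V a = (8, 4, 0, 1)
Solving gives a = (1, -1, 4, 3).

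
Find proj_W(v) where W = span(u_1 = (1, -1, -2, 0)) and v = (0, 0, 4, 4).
proj_W(v) = (-4/3, 4/3, 8/3, 0)

Set up U = [u_1 | ... | u_1] ∈ R^(4×1). The projector onto W = col(U) is P = U (U^T U)^(-1) U^T.
Compute U^T U =
  [6],
and U^T v = (-8).
Solve U^T U · c = U^T v for the coefficients: c = (-4/3). The projection is proj_W(v) = U c.
Check: (v - proj_W(v)) · u_1 = 0  (should be 0).
Result: proj_W(v) = (-4/3, 4/3, 8/3, 0).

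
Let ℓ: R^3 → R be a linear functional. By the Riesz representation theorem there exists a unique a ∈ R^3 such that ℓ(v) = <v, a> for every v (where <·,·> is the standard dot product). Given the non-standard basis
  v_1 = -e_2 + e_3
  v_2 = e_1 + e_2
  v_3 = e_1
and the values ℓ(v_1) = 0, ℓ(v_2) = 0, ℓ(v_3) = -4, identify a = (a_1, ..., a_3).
a = (-4, 4, 4)

Write a = (a_1, ..., a_3) in the standard basis. For each basis vector v_i, ℓ(v_i) = <v_i, a> is a linear equation in the a_j's. Collect the n equations into a matrix system V a = ℓ, where row i of V is v_i (expressed in the standard basis). Since V is invertible (lower-triangular with 1s on the diagonal, up to permutation), solve by back-substitution:
  V =
[[0, -1, 1],
 [1, 1, 0],
 [1, 0, 0]]
  V a = (0, 0, -4)
Solving gives a = (-4, 4, 4).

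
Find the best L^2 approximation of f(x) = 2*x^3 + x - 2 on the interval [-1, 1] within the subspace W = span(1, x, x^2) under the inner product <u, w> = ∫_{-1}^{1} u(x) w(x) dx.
g(x) = 11*x/5 - 2

The best approximation g ∈ W is the orthogonal projection of f onto W. Writing g = a_0 + a_1 x + a_2 x^2, the coefficients solve the normal equations G · a = b where
  G_{ij} = <φ_i, φ_j> and b_i = <f, φ_i>, with φ_0 = 1, φ_1 = x, φ_2 = x^2.
G =
  [2, 0, 2/3]
  [0, 2/3, 0]
  [2/3, 0, 2/5],
b = (-4, 22/15, -4/3).
Solving gives a_0 = -2, a_1 = 11/5, a_2 = 0, so
  g(x) = 11*x/5 - 2.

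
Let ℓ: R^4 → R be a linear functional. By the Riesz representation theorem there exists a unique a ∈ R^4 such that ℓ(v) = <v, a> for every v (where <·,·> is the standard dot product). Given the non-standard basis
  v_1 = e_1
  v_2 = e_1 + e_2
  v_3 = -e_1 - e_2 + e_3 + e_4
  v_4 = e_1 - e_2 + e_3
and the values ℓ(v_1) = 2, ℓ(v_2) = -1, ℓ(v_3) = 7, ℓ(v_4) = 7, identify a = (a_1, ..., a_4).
a = (2, -3, 2, 4)

Write a = (a_1, ..., a_4) in the standard basis. For each basis vector v_i, ℓ(v_i) = <v_i, a> is a linear equation in the a_j's. Collect the n equations into a matrix system V a = ℓ, where row i of V is v_i (expressed in the standard basis). Since V is invertible (lower-triangular with 1s on the diagonal, up to permutation), solve by back-substitution:
  V =
[[1, 0, 0, 0],
 [1, 1, 0, 0],
 [-1, -1, 1, 1],
 [1, -1, 1, 0]]
  V a = (2, -1, 7, 7)
Solving gives a = (2, -3, 2, 4).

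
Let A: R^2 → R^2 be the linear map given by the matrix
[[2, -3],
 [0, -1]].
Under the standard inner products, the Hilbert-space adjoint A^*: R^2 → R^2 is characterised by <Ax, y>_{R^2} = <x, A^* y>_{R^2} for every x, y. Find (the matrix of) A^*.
A^* = A^T =
[[2, 0],
 [-3, -1]]

For real matrices with standard dot products, the defining identity <Ax, y> = <x, A^* y> gives (Ax)^T y = x^T (A^*) y, i.e. x^T A^T y = x^T (A^*) y. Since this holds for all x, y, we must have A^* = A^T. Therefore
A^* =
[[2, 0],
 [-3, -1]].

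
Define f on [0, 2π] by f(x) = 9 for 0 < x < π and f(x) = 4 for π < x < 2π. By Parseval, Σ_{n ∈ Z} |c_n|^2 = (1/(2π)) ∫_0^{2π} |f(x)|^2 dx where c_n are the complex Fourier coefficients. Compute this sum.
Σ |c_n|^2 = 97/2

Parseval equates the L^2 energy of f (normalised by 1/(2π)) with the ℓ^2 sum of its Fourier coefficients: (1/(2π)) ∫_0^{2π} |f|^2 = Σ |c_n|^2.
Compute the left side: (1/(2π)) [∫_0^π 9^2 dx + ∫_π^{2π} 4^2 dx] = (1/(2π)) · (81π + 16π) = (81 + 16)/2 = 97/2.
So Σ_{n ∈ Z} |c_n|^2 = 97/2.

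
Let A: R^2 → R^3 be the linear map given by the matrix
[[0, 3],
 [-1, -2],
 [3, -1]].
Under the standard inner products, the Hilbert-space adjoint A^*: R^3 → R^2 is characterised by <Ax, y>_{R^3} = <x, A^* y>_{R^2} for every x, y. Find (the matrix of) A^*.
A^* = A^T =
[[0, -1, 3],
 [3, -2, -1]]

For real matrices with standard dot products, the defining identity <Ax, y> = <x, A^* y> gives (Ax)^T y = x^T (A^*) y, i.e. x^T A^T y = x^T (A^*) y. Since this holds for all x, y, we must have A^* = A^T. Therefore
A^* =
[[0, -1, 3],
 [3, -2, -1]].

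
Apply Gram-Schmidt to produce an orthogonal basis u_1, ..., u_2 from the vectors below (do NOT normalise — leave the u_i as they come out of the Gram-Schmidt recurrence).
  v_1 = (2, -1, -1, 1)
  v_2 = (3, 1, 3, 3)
Orthogonal basis:
  u_1 = (2, -1, -1, 1)
  u_2 = (11/7, 12/7, 26/7, 16/7)

Apply the Gram-Schmidt recurrence
  u_1 = v_1
  u_i = v_i − Σ_{j<i} ((v_i · u_j) / (u_j · u_j)) · u_j.

Step by step this gives:
  u_1 = (2, -1, -1, 1)
  u_2 = (11/7, 12/7, 26/7, 16/7)

Orthogonality check:
  u_2 · u_1 = 0 (should be 0)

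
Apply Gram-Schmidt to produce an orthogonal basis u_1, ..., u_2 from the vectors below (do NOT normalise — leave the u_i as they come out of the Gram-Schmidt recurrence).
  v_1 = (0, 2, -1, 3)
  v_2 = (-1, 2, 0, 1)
Orthogonal basis:
  u_1 = (0, 2, -1, 3)
  u_2 = (-1, 1, 1/2, -1/2)

Apply the Gram-Schmidt recurrence
  u_1 = v_1
  u_i = v_i − Σ_{j<i} ((v_i · u_j) / (u_j · u_j)) · u_j.

Step by step this gives:
  u_1 = (0, 2, -1, 3)
  u_2 = (-1, 1, 1/2, -1/2)

Orthogonality check:
  u_2 · u_1 = 0 (should be 0)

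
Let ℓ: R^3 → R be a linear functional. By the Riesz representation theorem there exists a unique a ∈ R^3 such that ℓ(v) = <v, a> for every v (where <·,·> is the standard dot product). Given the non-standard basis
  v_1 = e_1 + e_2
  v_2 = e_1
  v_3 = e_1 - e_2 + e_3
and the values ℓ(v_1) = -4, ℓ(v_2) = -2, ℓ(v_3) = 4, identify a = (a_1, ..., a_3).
a = (-2, -2, 4)

Write a = (a_1, ..., a_3) in the standard basis. For each basis vector v_i, ℓ(v_i) = <v_i, a> is a linear equation in the a_j's. Collect the n equations into a matrix system V a = ℓ, where row i of V is v_i (expressed in the standard basis). Since V is invertible (lower-triangular with 1s on the diagonal, up to permutation), solve by back-substitution:
  V =
[[1, 1, 0],
 [1, 0, 0],
 [1, -1, 1]]
  V a = (-4, -2, 4)
Solving gives a = (-2, -2, 4).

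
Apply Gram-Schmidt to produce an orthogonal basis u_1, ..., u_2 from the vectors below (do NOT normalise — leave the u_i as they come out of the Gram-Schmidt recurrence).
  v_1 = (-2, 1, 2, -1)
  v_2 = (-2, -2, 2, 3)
Orthogonal basis:
  u_1 = (-2, 1, 2, -1)
  u_2 = (-7/5, -23/10, 7/5, 33/10)

Apply the Gram-Schmidt recurrence
  u_1 = v_1
  u_i = v_i − Σ_{j<i} ((v_i · u_j) / (u_j · u_j)) · u_j.

Step by step this gives:
  u_1 = (-2, 1, 2, -1)
  u_2 = (-7/5, -23/10, 7/5, 33/10)

Orthogonality check:
  u_2 · u_1 = 0 (should be 0)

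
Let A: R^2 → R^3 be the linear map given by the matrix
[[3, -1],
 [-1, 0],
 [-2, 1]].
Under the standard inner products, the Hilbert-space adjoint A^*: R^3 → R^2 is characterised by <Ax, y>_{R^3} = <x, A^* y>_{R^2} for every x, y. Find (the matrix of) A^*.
A^* = A^T =
[[3, -1, -2],
 [-1, 0, 1]]

For real matrices with standard dot products, the defining identity <Ax, y> = <x, A^* y> gives (Ax)^T y = x^T (A^*) y, i.e. x^T A^T y = x^T (A^*) y. Since this holds for all x, y, we must have A^* = A^T. Therefore
A^* =
[[3, -1, -2],
 [-1, 0, 1]].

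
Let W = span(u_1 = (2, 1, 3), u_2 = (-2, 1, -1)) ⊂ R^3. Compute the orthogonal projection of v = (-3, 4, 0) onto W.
proj_W(v) = (-10/3, 11/3, 1/3)

Set up U = [u_1 | ... | u_2] ∈ R^(3×2). The projector onto W = col(U) is P = U (U^T U)^(-1) U^T.
Compute U^T U =
  [14, -6]
  [-6, 6],
and U^T v = (-2, 10).
Solve U^T U · c = U^T v for the coefficients: c = (1, 8/3). The projection is proj_W(v) = U c.
Check: (v - proj_W(v)) · u_1 = 0  (should be 0).
Check: (v - proj_W(v)) · u_2 = 0  (should be 0).
Result: proj_W(v) = (-10/3, 11/3, 1/3).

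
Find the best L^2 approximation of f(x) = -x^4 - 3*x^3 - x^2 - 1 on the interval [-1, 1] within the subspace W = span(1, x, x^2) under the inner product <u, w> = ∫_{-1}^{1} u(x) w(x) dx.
g(x) = -13*x^2/7 - 9*x/5 - 32/35

The best approximation g ∈ W is the orthogonal projection of f onto W. Writing g = a_0 + a_1 x + a_2 x^2, the coefficients solve the normal equations G · a = b where
  G_{ij} = <φ_i, φ_j> and b_i = <f, φ_i>, with φ_0 = 1, φ_1 = x, φ_2 = x^2.
G =
  [2, 0, 2/3]
  [0, 2/3, 0]
  [2/3, 0, 2/5],
b = (-46/15, -6/5, -142/105).
Solving gives a_0 = -32/35, a_1 = -9/5, a_2 = -13/7, so
  g(x) = -13*x^2/7 - 9*x/5 - 32/35.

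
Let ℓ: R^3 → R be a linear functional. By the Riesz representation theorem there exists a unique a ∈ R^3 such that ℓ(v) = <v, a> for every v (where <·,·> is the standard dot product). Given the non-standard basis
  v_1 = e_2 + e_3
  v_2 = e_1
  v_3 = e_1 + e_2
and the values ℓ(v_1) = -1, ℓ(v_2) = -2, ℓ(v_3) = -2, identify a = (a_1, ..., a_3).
a = (-2, 0, -1)

Write a = (a_1, ..., a_3) in the standard basis. For each basis vector v_i, ℓ(v_i) = <v_i, a> is a linear equation in the a_j's. Collect the n equations into a matrix system V a = ℓ, where row i of V is v_i (expressed in the standard basis). Since V is invertible (lower-triangular with 1s on the diagonal, up to permutation), solve by back-substitution:
  V =
[[0, 1, 1],
 [1, 0, 0],
 [1, 1, 0]]
  V a = (-1, -2, -2)
Solving gives a = (-2, 0, -1).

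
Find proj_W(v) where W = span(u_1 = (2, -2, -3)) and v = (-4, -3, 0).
proj_W(v) = (-4/17, 4/17, 6/17)

Set up U = [u_1 | ... | u_1] ∈ R^(3×1). The projector onto W = col(U) is P = U (U^T U)^(-1) U^T.
Compute U^T U =
  [17],
and U^T v = (-2).
Solve U^T U · c = U^T v for the coefficients: c = (-2/17). The projection is proj_W(v) = U c.
Check: (v - proj_W(v)) · u_1 = 0  (should be 0).
Result: proj_W(v) = (-4/17, 4/17, 6/17).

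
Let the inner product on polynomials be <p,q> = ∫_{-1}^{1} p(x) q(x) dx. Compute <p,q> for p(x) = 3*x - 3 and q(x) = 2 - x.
<p,q> = -14

Expand the product: p(x)·q(x) = -3*x^2 + 9*x - 6.
∫_{-1}^{1} of each monomial x^k gives [2/(k+1) if k even, 0 if k odd]. Integrating term-by-term (or equivalently evaluating the antiderivative F(x) = -x^3 + 9*x^2/2 - 6*x at the endpoints):
  F(1) − F(−1) = -5/2 − (23/2) = -14.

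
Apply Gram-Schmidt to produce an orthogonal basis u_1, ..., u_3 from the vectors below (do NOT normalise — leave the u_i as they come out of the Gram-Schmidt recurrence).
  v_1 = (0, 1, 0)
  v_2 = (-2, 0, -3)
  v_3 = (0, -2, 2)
Orthogonal basis:
  u_1 = (0, 1, 0)
  u_2 = (-2, 0, -3)
  u_3 = (-12/13, 0, 8/13)

Apply the Gram-Schmidt recurrence
  u_1 = v_1
  u_i = v_i − Σ_{j<i} ((v_i · u_j) / (u_j · u_j)) · u_j.

Step by step this gives:
  u_1 = (0, 1, 0)
  u_2 = (-2, 0, -3)
  u_3 = (-12/13, 0, 8/13)

Orthogonality check:
  u_2 · u_1 = 0 (should be 0)
  u_3 · u_1 = 0 (should be 0)
  u_3 · u_2 = 0 (should be 0)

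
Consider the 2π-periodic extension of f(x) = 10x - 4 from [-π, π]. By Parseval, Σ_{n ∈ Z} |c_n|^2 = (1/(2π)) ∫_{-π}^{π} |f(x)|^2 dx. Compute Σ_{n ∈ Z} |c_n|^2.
Σ |c_n|^2 = 100π^2/3 + 16

Expand and integrate term by term over [-π, π]:
  ∫ (10x)^2 dx = 100·(2π^3/3); ∫ 2·10·(-4)·x dx = 0 (odd integrand); ∫ (-4)^2 dx = 16·2π.
So (1/(2π)) ∫_{-π}^{π} (10x - 4)^2 dx = 100π^2/3 + 16 = 100π^2/3 + 16.
Parseval ⇒ Σ |c_n|^2 = 100π^2/3 + 16.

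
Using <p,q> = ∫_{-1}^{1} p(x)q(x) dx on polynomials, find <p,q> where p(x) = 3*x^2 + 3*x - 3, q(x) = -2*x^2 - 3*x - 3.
<p,q> = 38/5

Expand the product: p(x)·q(x) = -6*x^4 - 15*x^3 - 12*x^2 + 9.
∫_{-1}^{1} of each monomial x^k gives [2/(k+1) if k even, 0 if k odd]. Integrating term-by-term (or equivalently evaluating the antiderivative F(x) = -6*x^5/5 - 15*x^4/4 - 4*x^3 + 9*x at the endpoints):
  F(1) − F(−1) = 1/20 − (-151/20) = 38/5.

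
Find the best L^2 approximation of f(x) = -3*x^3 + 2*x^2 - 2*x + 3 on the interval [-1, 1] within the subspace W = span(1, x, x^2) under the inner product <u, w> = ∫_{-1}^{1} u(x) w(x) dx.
g(x) = 2*x^2 - 19*x/5 + 3

The best approximation g ∈ W is the orthogonal projection of f onto W. Writing g = a_0 + a_1 x + a_2 x^2, the coefficients solve the normal equations G · a = b where
  G_{ij} = <φ_i, φ_j> and b_i = <f, φ_i>, with φ_0 = 1, φ_1 = x, φ_2 = x^2.
G =
  [2, 0, 2/3]
  [0, 2/3, 0]
  [2/3, 0, 2/5],
b = (22/3, -38/15, 14/5).
Solving gives a_0 = 3, a_1 = -19/5, a_2 = 2, so
  g(x) = 2*x^2 - 19*x/5 + 3.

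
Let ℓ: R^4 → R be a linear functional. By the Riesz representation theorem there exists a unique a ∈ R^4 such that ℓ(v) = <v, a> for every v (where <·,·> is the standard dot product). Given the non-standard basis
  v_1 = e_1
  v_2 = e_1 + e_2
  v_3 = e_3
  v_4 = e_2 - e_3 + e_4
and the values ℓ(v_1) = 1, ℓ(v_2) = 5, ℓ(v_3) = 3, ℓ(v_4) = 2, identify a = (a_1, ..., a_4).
a = (1, 4, 3, 1)

Write a = (a_1, ..., a_4) in the standard basis. For each basis vector v_i, ℓ(v_i) = <v_i, a> is a linear equation in the a_j's. Collect the n equations into a matrix system V a = ℓ, where row i of V is v_i (expressed in the standard basis). Since V is invertible (lower-triangular with 1s on the diagonal, up to permutation), solve by back-substitution:
  V =
[[1, 0, 0, 0],
 [1, 1, 0, 0],
 [0, 0, 1, 0],
 [0, 1, -1, 1]]
  V a = (1, 5, 3, 2)
Solving gives a = (1, 4, 3, 1).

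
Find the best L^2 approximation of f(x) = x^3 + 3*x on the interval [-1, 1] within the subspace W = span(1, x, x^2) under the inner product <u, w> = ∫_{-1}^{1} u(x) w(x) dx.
g(x) = 18*x/5

The best approximation g ∈ W is the orthogonal projection of f onto W. Writing g = a_0 + a_1 x + a_2 x^2, the coefficients solve the normal equations G · a = b where
  G_{ij} = <φ_i, φ_j> and b_i = <f, φ_i>, with φ_0 = 1, φ_1 = x, φ_2 = x^2.
G =
  [2, 0, 2/3]
  [0, 2/3, 0]
  [2/3, 0, 2/5],
b = (0, 12/5, 0).
Solving gives a_0 = 0, a_1 = 18/5, a_2 = 0, so
  g(x) = 18*x/5.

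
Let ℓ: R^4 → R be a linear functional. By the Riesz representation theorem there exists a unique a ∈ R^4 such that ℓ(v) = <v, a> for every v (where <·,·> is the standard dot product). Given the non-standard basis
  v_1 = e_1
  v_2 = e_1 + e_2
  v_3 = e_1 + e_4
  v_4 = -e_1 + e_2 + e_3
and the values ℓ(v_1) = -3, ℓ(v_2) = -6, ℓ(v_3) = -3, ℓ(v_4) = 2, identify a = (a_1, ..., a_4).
a = (-3, -3, 2, 0)

Write a = (a_1, ..., a_4) in the standard basis. For each basis vector v_i, ℓ(v_i) = <v_i, a> is a linear equation in the a_j's. Collect the n equations into a matrix system V a = ℓ, where row i of V is v_i (expressed in the standard basis). Since V is invertible (lower-triangular with 1s on the diagonal, up to permutation), solve by back-substitution:
  V =
[[1, 0, 0, 0],
 [1, 1, 0, 0],
 [1, 0, 0, 1],
 [-1, 1, 1, 0]]
  V a = (-3, -6, -3, 2)
Solving gives a = (-3, -3, 2, 0).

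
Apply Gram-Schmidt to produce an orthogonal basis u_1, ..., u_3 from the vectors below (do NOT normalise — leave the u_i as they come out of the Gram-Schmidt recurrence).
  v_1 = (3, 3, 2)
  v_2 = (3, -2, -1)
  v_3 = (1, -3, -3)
Orthogonal basis:
  u_1 = (3, 3, 2)
  u_2 = (63/22, -47/22, -12/11)
  u_3 = (19/307, 171/307, -285/307)

Apply the Gram-Schmidt recurrence
  u_1 = v_1
  u_i = v_i − Σ_{j<i} ((v_i · u_j) / (u_j · u_j)) · u_j.

Step by step this gives:
  u_1 = (3, 3, 2)
  u_2 = (63/22, -47/22, -12/11)
  u_3 = (19/307, 171/307, -285/307)

Orthogonality check:
  u_2 · u_1 = 0 (should be 0)
  u_3 · u_1 = 0 (should be 0)
  u_3 · u_2 = 0 (should be 0)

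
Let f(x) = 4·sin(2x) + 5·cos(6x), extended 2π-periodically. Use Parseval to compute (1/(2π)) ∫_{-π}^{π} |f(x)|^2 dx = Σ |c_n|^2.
Σ |c_n|^2 = 41/2

Expand |f|^2 and use orthogonality of {sin(nx), cos(mx)} on [-π, π]:
  ∫_{-π}^{π} sin(nx)^2 dx = π, ∫ cos(mx)^2 dx = π, and cross terms integrate to 0.
So ∫_{-π}^{π} f(x)^2 dx = 4^2 · π + 5^2 · π = (16 + 25)π.
Divide by 2π: (16 + 25)/2 = 41/2.
By Parseval, this equals Σ |c_n|^2.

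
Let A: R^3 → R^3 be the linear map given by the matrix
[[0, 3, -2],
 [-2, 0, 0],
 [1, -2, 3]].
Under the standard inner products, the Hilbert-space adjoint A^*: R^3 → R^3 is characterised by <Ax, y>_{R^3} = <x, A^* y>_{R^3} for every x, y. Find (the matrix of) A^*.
A^* = A^T =
[[0, -2, 1],
 [3, 0, -2],
 [-2, 0, 3]]

For real matrices with standard dot products, the defining identity <Ax, y> = <x, A^* y> gives (Ax)^T y = x^T (A^*) y, i.e. x^T A^T y = x^T (A^*) y. Since this holds for all x, y, we must have A^* = A^T. Therefore
A^* =
[[0, -2, 1],
 [3, 0, -2],
 [-2, 0, 3]].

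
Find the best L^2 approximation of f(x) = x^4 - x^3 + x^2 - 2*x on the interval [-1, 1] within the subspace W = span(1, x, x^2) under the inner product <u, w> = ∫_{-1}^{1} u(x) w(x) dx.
g(x) = 13*x^2/7 - 13*x/5 - 3/35

The best approximation g ∈ W is the orthogonal projection of f onto W. Writing g = a_0 + a_1 x + a_2 x^2, the coefficients solve the normal equations G · a = b where
  G_{ij} = <φ_i, φ_j> and b_i = <f, φ_i>, with φ_0 = 1, φ_1 = x, φ_2 = x^2.
G =
  [2, 0, 2/3]
  [0, 2/3, 0]
  [2/3, 0, 2/5],
b = (16/15, -26/15, 24/35).
Solving gives a_0 = -3/35, a_1 = -13/5, a_2 = 13/7, so
  g(x) = 13*x^2/7 - 13*x/5 - 3/35.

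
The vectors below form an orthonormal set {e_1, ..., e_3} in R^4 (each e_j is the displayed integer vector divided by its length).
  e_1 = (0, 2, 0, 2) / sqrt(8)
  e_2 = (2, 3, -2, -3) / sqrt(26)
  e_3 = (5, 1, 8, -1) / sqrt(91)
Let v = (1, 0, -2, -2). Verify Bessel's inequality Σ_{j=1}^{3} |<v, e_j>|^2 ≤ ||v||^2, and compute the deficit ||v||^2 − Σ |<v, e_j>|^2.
Σ |<v, e_j>|^2 = 59/7; ||v||^2 = 9; deficit = 4/7

Write each e_j = u_j / sqrt(<u_j, u_j>) where u_j is the displayed integer vector. Then <v, e_j> = <v, u_j> / sqrt(<u_j, u_j>), so |<v, e_j>|^2 = <v, u_j>^2 / <u_j, u_j>.
Coefficients: <v, e_1> = -4/sqrt(8), <v, e_2> = 12/sqrt(26), <v, e_3> = -9/sqrt(91).
Square and sum: Σ |<v, e_j>|^2 = 59/7.
Compute ||v||^2 = v·v = 9.
Deficit = 9 − 59/7 = 4/7 ≥ 0, confirming Bessel's inequality. (The deficit equals ||v − Σ <v,e_j> e_j||^2, the squared distance from v to span{e_j}.)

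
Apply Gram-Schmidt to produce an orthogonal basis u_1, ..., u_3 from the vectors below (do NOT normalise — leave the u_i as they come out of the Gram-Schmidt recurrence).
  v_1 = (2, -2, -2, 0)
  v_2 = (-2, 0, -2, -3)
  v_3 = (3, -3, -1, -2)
Orthogonal basis:
  u_1 = (2, -2, -2, 0)
  u_2 = (-2, 0, -2, -3)
  u_3 = (46/51, -2/3, 80/51, -28/17)

Apply the Gram-Schmidt recurrence
  u_1 = v_1
  u_i = v_i − Σ_{j<i} ((v_i · u_j) / (u_j · u_j)) · u_j.

Step by step this gives:
  u_1 = (2, -2, -2, 0)
  u_2 = (-2, 0, -2, -3)
  u_3 = (46/51, -2/3, 80/51, -28/17)

Orthogonality check:
  u_2 · u_1 = 0 (should be 0)
  u_3 · u_1 = 0 (should be 0)
  u_3 · u_2 = 0 (should be 0)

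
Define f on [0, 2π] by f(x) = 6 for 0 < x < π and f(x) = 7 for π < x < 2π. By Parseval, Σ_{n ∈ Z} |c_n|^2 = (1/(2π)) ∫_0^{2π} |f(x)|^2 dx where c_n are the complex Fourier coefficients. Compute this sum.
Σ |c_n|^2 = 85/2

Parseval equates the L^2 energy of f (normalised by 1/(2π)) with the ℓ^2 sum of its Fourier coefficients: (1/(2π)) ∫_0^{2π} |f|^2 = Σ |c_n|^2.
Compute the left side: (1/(2π)) [∫_0^π 6^2 dx + ∫_π^{2π} 7^2 dx] = (1/(2π)) · (36π + 49π) = (36 + 49)/2 = 85/2.
So Σ_{n ∈ Z} |c_n|^2 = 85/2.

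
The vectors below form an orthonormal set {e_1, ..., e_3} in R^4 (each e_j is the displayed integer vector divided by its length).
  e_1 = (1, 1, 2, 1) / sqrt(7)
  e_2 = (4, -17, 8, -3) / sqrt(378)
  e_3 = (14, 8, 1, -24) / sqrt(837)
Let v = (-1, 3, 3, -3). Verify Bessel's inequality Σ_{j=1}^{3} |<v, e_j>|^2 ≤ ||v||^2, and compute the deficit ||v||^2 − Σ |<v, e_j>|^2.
Σ |<v, e_j>|^2 = 418/31; ||v||^2 = 28; deficit = 450/31

Write each e_j = u_j / sqrt(<u_j, u_j>) where u_j is the displayed integer vector. Then <v, e_j> = <v, u_j> / sqrt(<u_j, u_j>), so |<v, e_j>|^2 = <v, u_j>^2 / <u_j, u_j>.
Coefficients: <v, e_1> = 5/sqrt(7), <v, e_2> = -22/sqrt(378), <v, e_3> = 85/sqrt(837).
Square and sum: Σ |<v, e_j>|^2 = 418/31.
Compute ||v||^2 = v·v = 28.
Deficit = 28 − 418/31 = 450/31 ≥ 0, confirming Bessel's inequality. (The deficit equals ||v − Σ <v,e_j> e_j||^2, the squared distance from v to span{e_j}.)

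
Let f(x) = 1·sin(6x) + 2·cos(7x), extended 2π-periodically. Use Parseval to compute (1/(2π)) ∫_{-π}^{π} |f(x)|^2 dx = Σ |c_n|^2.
Σ |c_n|^2 = 5/2

Expand |f|^2 and use orthogonality of {sin(nx), cos(mx)} on [-π, π]:
  ∫_{-π}^{π} sin(nx)^2 dx = π, ∫ cos(mx)^2 dx = π, and cross terms integrate to 0.
So ∫_{-π}^{π} f(x)^2 dx = 1^2 · π + 2^2 · π = (1 + 4)π.
Divide by 2π: (1 + 4)/2 = 5/2.
By Parseval, this equals Σ |c_n|^2.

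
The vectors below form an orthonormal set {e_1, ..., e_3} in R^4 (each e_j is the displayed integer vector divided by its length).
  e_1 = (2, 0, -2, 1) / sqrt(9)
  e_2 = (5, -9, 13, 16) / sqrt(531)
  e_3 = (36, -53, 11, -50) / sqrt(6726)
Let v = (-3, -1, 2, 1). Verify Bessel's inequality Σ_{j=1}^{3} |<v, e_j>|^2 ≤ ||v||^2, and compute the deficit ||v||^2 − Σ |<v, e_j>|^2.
Σ |<v, e_j>|^2 = 1421/114; ||v||^2 = 15; deficit = 289/114

Write each e_j = u_j / sqrt(<u_j, u_j>) where u_j is the displayed integer vector. Then <v, e_j> = <v, u_j> / sqrt(<u_j, u_j>), so |<v, e_j>|^2 = <v, u_j>^2 / <u_j, u_j>.
Coefficients: <v, e_1> = -9/sqrt(9), <v, e_2> = 36/sqrt(531), <v, e_3> = -83/sqrt(6726).
Square and sum: Σ |<v, e_j>|^2 = 1421/114.
Compute ||v||^2 = v·v = 15.
Deficit = 15 − 1421/114 = 289/114 ≥ 0, confirming Bessel's inequality. (The deficit equals ||v − Σ <v,e_j> e_j||^2, the squared distance from v to span{e_j}.)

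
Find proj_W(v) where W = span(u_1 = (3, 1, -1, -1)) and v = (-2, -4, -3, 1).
proj_W(v) = (-2, -2/3, 2/3, 2/3)

Set up U = [u_1 | ... | u_1] ∈ R^(4×1). The projector onto W = col(U) is P = U (U^T U)^(-1) U^T.
Compute U^T U =
  [12],
and U^T v = (-8).
Solve U^T U · c = U^T v for the coefficients: c = (-2/3). The projection is proj_W(v) = U c.
Check: (v - proj_W(v)) · u_1 = 0  (should be 0).
Result: proj_W(v) = (-2, -2/3, 2/3, 2/3).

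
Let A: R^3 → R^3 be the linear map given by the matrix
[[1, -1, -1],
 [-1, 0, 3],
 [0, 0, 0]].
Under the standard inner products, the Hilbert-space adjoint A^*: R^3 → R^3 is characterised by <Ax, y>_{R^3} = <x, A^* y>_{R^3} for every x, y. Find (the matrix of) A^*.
A^* = A^T =
[[1, -1, 0],
 [-1, 0, 0],
 [-1, 3, 0]]

For real matrices with standard dot products, the defining identity <Ax, y> = <x, A^* y> gives (Ax)^T y = x^T (A^*) y, i.e. x^T A^T y = x^T (A^*) y. Since this holds for all x, y, we must have A^* = A^T. Therefore
A^* =
[[1, -1, 0],
 [-1, 0, 0],
 [-1, 3, 0]].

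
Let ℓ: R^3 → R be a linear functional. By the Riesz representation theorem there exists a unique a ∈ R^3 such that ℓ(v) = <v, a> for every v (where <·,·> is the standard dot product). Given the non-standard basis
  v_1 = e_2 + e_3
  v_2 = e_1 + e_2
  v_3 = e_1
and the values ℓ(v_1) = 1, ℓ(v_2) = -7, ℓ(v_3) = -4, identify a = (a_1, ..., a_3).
a = (-4, -3, 4)

Write a = (a_1, ..., a_3) in the standard basis. For each basis vector v_i, ℓ(v_i) = <v_i, a> is a linear equation in the a_j's. Collect the n equations into a matrix system V a = ℓ, where row i of V is v_i (expressed in the standard basis). Since V is invertible (lower-triangular with 1s on the diagonal, up to permutation), solve by back-substitution:
  V =
[[0, 1, 1],
 [1, 1, 0],
 [1, 0, 0]]
  V a = (1, -7, -4)
Solving gives a = (-4, -3, 4).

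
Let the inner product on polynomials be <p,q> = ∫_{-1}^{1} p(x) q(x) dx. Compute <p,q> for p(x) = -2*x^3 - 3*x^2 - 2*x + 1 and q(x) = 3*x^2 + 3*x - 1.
<p,q> = -8

Expand the product: p(x)·q(x) = -6*x^5 - 15*x^4 - 13*x^3 + 5*x - 1.
∫_{-1}^{1} of each monomial x^k gives [2/(k+1) if k even, 0 if k odd]. Integrating term-by-term (or equivalently evaluating the antiderivative F(x) = -x^6 - 3*x^5 - 13*x^4/4 + 5*x^2/2 - x at the endpoints):
  F(1) − F(−1) = -23/4 − (9/4) = -8.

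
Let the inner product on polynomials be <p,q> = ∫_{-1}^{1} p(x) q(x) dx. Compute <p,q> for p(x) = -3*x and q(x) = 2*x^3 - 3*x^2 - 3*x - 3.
<p,q> = 18/5

Expand the product: p(x)·q(x) = -6*x^4 + 9*x^3 + 9*x^2 + 9*x.
∫_{-1}^{1} of each monomial x^k gives [2/(k+1) if k even, 0 if k odd]. Integrating term-by-term (or equivalently evaluating the antiderivative F(x) = -6*x^5/5 + 9*x^4/4 + 3*x^3 + 9*x^2/2 at the endpoints):
  F(1) − F(−1) = 171/20 − (99/20) = 18/5.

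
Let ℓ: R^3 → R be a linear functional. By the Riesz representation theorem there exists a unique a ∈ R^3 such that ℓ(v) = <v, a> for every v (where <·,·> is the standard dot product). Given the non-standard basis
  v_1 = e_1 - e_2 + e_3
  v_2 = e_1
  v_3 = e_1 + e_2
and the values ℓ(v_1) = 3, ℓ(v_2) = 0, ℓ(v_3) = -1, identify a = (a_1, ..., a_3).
a = (0, -1, 2)

Write a = (a_1, ..., a_3) in the standard basis. For each basis vector v_i, ℓ(v_i) = <v_i, a> is a linear equation in the a_j's. Collect the n equations into a matrix system V a = ℓ, where row i of V is v_i (expressed in the standard basis). Since V is invertible (lower-triangular with 1s on the diagonal, up to permutation), solve by back-substitution:
  V =
[[1, -1, 1],
 [1, 0, 0],
 [1, 1, 0]]
  V a = (3, 0, -1)
Solving gives a = (0, -1, 2).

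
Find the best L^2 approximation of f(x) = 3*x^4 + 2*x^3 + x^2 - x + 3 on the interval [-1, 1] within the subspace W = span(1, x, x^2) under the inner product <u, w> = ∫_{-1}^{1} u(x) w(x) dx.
g(x) = 25*x^2/7 + x/5 + 96/35

The best approximation g ∈ W is the orthogonal projection of f onto W. Writing g = a_0 + a_1 x + a_2 x^2, the coefficients solve the normal equations G · a = b where
  G_{ij} = <φ_i, φ_j> and b_i = <f, φ_i>, with φ_0 = 1, φ_1 = x, φ_2 = x^2.
G =
  [2, 0, 2/3]
  [0, 2/3, 0]
  [2/3, 0, 2/5],
b = (118/15, 2/15, 114/35).
Solving gives a_0 = 96/35, a_1 = 1/5, a_2 = 25/7, so
  g(x) = 25*x^2/7 + x/5 + 96/35.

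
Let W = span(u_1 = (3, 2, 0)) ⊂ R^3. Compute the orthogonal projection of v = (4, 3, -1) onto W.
proj_W(v) = (54/13, 36/13, 0)

Set up U = [u_1 | ... | u_1] ∈ R^(3×1). The projector onto W = col(U) is P = U (U^T U)^(-1) U^T.
Compute U^T U =
  [13],
and U^T v = (18).
Solve U^T U · c = U^T v for the coefficients: c = (18/13). The projection is proj_W(v) = U c.
Check: (v - proj_W(v)) · u_1 = 0  (should be 0).
Result: proj_W(v) = (54/13, 36/13, 0).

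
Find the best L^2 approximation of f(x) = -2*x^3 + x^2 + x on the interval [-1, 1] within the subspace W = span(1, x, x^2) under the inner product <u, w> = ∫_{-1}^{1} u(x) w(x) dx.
g(x) = x^2 - x/5

The best approximation g ∈ W is the orthogonal projection of f onto W. Writing g = a_0 + a_1 x + a_2 x^2, the coefficients solve the normal equations G · a = b where
  G_{ij} = <φ_i, φ_j> and b_i = <f, φ_i>, with φ_0 = 1, φ_1 = x, φ_2 = x^2.
G =
  [2, 0, 2/3]
  [0, 2/3, 0]
  [2/3, 0, 2/5],
b = (2/3, -2/15, 2/5).
Solving gives a_0 = 0, a_1 = -1/5, a_2 = 1, so
  g(x) = x^2 - x/5.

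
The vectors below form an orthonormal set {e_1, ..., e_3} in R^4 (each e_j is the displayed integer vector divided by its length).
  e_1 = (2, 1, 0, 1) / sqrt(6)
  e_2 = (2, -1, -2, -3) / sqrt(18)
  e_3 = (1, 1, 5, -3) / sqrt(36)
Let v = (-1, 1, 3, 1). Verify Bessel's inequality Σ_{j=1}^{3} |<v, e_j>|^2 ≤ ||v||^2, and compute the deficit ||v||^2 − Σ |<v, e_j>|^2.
Σ |<v, e_j>|^2 = 12; ||v||^2 = 12; deficit = 0

Write each e_j = u_j / sqrt(<u_j, u_j>) where u_j is the displayed integer vector. Then <v, e_j> = <v, u_j> / sqrt(<u_j, u_j>), so |<v, e_j>|^2 = <v, u_j>^2 / <u_j, u_j>.
Coefficients: <v, e_1> = 0/sqrt(6), <v, e_2> = -12/sqrt(18), <v, e_3> = 12/sqrt(36).
Square and sum: Σ |<v, e_j>|^2 = 12.
Compute ||v||^2 = v·v = 12.
Deficit = 12 − 12 = 0 ≥ 0, confirming Bessel's inequality. (The deficit equals ||v − Σ <v,e_j> e_j||^2, the squared distance from v to span{e_j}.)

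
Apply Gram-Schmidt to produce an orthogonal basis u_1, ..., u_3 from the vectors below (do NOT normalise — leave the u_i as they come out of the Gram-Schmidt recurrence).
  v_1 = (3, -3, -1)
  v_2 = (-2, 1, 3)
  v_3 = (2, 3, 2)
Orthogonal basis:
  u_1 = (3, -3, -1)
  u_2 = (-2/19, -17/19, 45/19)
  u_3 = (172/61, 301/122, 129/122)

Apply the Gram-Schmidt recurrence
  u_1 = v_1
  u_i = v_i − Σ_{j<i} ((v_i · u_j) / (u_j · u_j)) · u_j.

Step by step this gives:
  u_1 = (3, -3, -1)
  u_2 = (-2/19, -17/19, 45/19)
  u_3 = (172/61, 301/122, 129/122)

Orthogonality check:
  u_2 · u_1 = 0 (should be 0)
  u_3 · u_1 = 0 (should be 0)
  u_3 · u_2 = 0 (should be 0)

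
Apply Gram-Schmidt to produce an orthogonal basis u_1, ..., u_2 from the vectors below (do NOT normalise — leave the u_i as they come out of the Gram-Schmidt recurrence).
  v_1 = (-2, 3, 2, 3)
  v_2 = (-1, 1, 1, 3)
Orthogonal basis:
  u_1 = (-2, 3, 2, 3)
  u_2 = (3/13, -11/13, -3/13, 15/13)

Apply the Gram-Schmidt recurrence
  u_1 = v_1
  u_i = v_i − Σ_{j<i} ((v_i · u_j) / (u_j · u_j)) · u_j.

Step by step this gives:
  u_1 = (-2, 3, 2, 3)
  u_2 = (3/13, -11/13, -3/13, 15/13)

Orthogonality check:
  u_2 · u_1 = 0 (should be 0)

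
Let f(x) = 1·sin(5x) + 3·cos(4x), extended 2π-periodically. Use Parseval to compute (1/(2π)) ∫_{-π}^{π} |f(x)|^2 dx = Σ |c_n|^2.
Σ |c_n|^2 = 5

Expand |f|^2 and use orthogonality of {sin(nx), cos(mx)} on [-π, π]:
  ∫_{-π}^{π} sin(nx)^2 dx = π, ∫ cos(mx)^2 dx = π, and cross terms integrate to 0.
So ∫_{-π}^{π} f(x)^2 dx = 1^2 · π + 3^2 · π = (1 + 9)π.
Divide by 2π: (1 + 9)/2 = 5.
By Parseval, this equals Σ |c_n|^2.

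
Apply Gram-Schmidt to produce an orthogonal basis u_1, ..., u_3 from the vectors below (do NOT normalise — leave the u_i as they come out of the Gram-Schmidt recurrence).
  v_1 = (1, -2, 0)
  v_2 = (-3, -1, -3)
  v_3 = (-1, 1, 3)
Orthogonal basis:
  u_1 = (1, -2, 0)
  u_2 = (-14/5, -7/5, -3)
  u_3 = (-72/47, -36/47, 84/47)

Apply the Gram-Schmidt recurrence
  u_1 = v_1
  u_i = v_i − Σ_{j<i} ((v_i · u_j) / (u_j · u_j)) · u_j.

Step by step this gives:
  u_1 = (1, -2, 0)
  u_2 = (-14/5, -7/5, -3)
  u_3 = (-72/47, -36/47, 84/47)

Orthogonality check:
  u_2 · u_1 = 0 (should be 0)
  u_3 · u_1 = 0 (should be 0)
  u_3 · u_2 = 0 (should be 0)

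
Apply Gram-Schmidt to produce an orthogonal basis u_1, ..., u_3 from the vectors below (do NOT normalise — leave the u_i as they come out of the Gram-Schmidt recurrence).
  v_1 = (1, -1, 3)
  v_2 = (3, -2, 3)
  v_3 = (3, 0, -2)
Orthogonal basis:
  u_1 = (1, -1, 3)
  u_2 = (19/11, -8/11, -9/11)
  u_3 = (21/46, 21/23, 7/46)

Apply the Gram-Schmidt recurrence
  u_1 = v_1
  u_i = v_i − Σ_{j<i} ((v_i · u_j) / (u_j · u_j)) · u_j.

Step by step this gives:
  u_1 = (1, -1, 3)
  u_2 = (19/11, -8/11, -9/11)
  u_3 = (21/46, 21/23, 7/46)

Orthogonality check:
  u_2 · u_1 = 0 (should be 0)
  u_3 · u_1 = 0 (should be 0)
  u_3 · u_2 = 0 (should be 0)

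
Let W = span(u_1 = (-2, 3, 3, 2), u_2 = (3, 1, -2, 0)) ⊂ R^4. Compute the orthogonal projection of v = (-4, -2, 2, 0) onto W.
proj_W(v) = (-1088/283, -546/283, 642/283, -100/283)

Set up U = [u_1 | ... | u_2] ∈ R^(4×2). The projector onto W = col(U) is P = U (U^T U)^(-1) U^T.
Compute U^T U =
  [26, -9]
  [-9, 14],
and U^T v = (8, -18).
Solve U^T U · c = U^T v for the coefficients: c = (-50/283, -396/283). The projection is proj_W(v) = U c.
Check: (v - proj_W(v)) · u_1 = 0  (should be 0).
Check: (v - proj_W(v)) · u_2 = 0  (should be 0).
Result: proj_W(v) = (-1088/283, -546/283, 642/283, -100/283).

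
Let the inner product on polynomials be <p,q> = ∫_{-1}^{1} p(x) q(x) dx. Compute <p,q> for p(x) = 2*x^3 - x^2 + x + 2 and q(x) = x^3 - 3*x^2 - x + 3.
<p,q> = 704/105

Expand the product: p(x)·q(x) = 2*x^6 - 7*x^5 + 2*x^4 + 6*x^3 - 10*x^2 + x + 6.
∫_{-1}^{1} of each monomial x^k gives [2/(k+1) if k even, 0 if k odd]. Integrating term-by-term (or equivalently evaluating the antiderivative F(x) = 2*x^7/7 - 7*x^6/6 + 2*x^5/5 + 3*x^4/2 - 10*x^3/3 + x^2/2 + 6*x at the endpoints):
  F(1) − F(−1) = 293/70 − (-529/210) = 704/105.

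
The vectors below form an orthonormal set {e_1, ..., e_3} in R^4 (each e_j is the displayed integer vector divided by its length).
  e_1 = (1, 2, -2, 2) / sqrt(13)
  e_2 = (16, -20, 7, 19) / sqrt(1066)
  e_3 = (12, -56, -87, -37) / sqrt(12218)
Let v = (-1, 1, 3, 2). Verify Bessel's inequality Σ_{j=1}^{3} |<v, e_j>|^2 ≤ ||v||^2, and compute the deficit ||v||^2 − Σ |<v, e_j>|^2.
Σ |<v, e_j>|^2 = 2066/149; ||v||^2 = 15; deficit = 169/149

Write each e_j = u_j / sqrt(<u_j, u_j>) where u_j is the displayed integer vector. Then <v, e_j> = <v, u_j> / sqrt(<u_j, u_j>), so |<v, e_j>|^2 = <v, u_j>^2 / <u_j, u_j>.
Coefficients: <v, e_1> = -1/sqrt(13), <v, e_2> = 23/sqrt(1066), <v, e_3> = -403/sqrt(12218).
Square and sum: Σ |<v, e_j>|^2 = 2066/149.
Compute ||v||^2 = v·v = 15.
Deficit = 15 − 2066/149 = 169/149 ≥ 0, confirming Bessel's inequality. (The deficit equals ||v − Σ <v,e_j> e_j||^2, the squared distance from v to span{e_j}.)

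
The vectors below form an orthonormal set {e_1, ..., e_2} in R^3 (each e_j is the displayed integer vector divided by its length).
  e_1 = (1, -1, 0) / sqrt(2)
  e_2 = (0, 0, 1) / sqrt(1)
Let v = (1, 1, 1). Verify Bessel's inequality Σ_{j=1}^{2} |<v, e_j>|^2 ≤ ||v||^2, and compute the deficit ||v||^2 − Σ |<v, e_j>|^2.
Σ |<v, e_j>|^2 = 1; ||v||^2 = 3; deficit = 2

Write each e_j = u_j / sqrt(<u_j, u_j>) where u_j is the displayed integer vector. Then <v, e_j> = <v, u_j> / sqrt(<u_j, u_j>), so |<v, e_j>|^2 = <v, u_j>^2 / <u_j, u_j>.
Coefficients: <v, e_1> = 0/sqrt(2), <v, e_2> = 1/sqrt(1).
Square and sum: Σ |<v, e_j>|^2 = 1.
Compute ||v||^2 = v·v = 3.
Deficit = 3 − 1 = 2 ≥ 0, confirming Bessel's inequality. (The deficit equals ||v − Σ <v,e_j> e_j||^2, the squared distance from v to span{e_j}.)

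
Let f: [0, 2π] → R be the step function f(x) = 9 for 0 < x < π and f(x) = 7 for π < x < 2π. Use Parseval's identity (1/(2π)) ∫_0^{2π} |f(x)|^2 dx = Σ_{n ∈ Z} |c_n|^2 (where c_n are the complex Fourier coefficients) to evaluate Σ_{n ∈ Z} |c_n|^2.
Σ |c_n|^2 = 65

Parseval equates the L^2 energy of f (normalised by 1/(2π)) with the ℓ^2 sum of its Fourier coefficients: (1/(2π)) ∫_0^{2π} |f|^2 = Σ |c_n|^2.
Compute the left side: (1/(2π)) [∫_0^π 9^2 dx + ∫_π^{2π} 7^2 dx] = (1/(2π)) · (81π + 49π) = (81 + 49)/2 = 65.
So Σ_{n ∈ Z} |c_n|^2 = 65.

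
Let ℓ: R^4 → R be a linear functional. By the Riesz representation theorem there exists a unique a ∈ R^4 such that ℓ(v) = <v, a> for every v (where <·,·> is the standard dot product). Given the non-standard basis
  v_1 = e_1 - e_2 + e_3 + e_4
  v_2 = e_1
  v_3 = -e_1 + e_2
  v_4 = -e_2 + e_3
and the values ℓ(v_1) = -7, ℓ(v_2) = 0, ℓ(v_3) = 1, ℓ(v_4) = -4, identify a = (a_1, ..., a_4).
a = (0, 1, -3, -3)

Write a = (a_1, ..., a_4) in the standard basis. For each basis vector v_i, ℓ(v_i) = <v_i, a> is a linear equation in the a_j's. Collect the n equations into a matrix system V a = ℓ, where row i of V is v_i (expressed in the standard basis). Since V is invertible (lower-triangular with 1s on the diagonal, up to permutation), solve by back-substitution:
  V =
[[1, -1, 1, 1],
 [1, 0, 0, 0],
 [-1, 1, 0, 0],
 [0, -1, 1, 0]]
  V a = (-7, 0, 1, -4)
Solving gives a = (0, 1, -3, -3).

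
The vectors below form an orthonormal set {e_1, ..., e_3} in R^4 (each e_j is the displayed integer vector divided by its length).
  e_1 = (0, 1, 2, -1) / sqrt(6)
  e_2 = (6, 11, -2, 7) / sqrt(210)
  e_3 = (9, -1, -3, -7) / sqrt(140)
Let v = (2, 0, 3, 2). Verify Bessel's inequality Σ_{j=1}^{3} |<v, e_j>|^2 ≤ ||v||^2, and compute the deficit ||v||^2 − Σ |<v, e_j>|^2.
Σ |<v, e_j>|^2 = 19/4; ||v||^2 = 17; deficit = 49/4

Write each e_j = u_j / sqrt(<u_j, u_j>) where u_j is the displayed integer vector. Then <v, e_j> = <v, u_j> / sqrt(<u_j, u_j>), so |<v, e_j>|^2 = <v, u_j>^2 / <u_j, u_j>.
Coefficients: <v, e_1> = 4/sqrt(6), <v, e_2> = 20/sqrt(210), <v, e_3> = -5/sqrt(140).
Square and sum: Σ |<v, e_j>|^2 = 19/4.
Compute ||v||^2 = v·v = 17.
Deficit = 17 − 19/4 = 49/4 ≥ 0, confirming Bessel's inequality. (The deficit equals ||v − Σ <v,e_j> e_j||^2, the squared distance from v to span{e_j}.)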